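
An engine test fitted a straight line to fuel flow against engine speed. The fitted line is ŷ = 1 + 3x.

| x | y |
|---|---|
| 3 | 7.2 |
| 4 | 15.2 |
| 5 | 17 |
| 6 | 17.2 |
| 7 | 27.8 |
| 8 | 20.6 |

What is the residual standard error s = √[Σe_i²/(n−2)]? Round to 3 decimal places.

x=3: ŷ = 1 + 3·3 = 10; e = 7.2 − 10 = -2.8
x=4: ŷ = 1 + 3·4 = 13; e = 15.2 − 13 = 2.2
x=5: ŷ = 1 + 3·5 = 16; e = 17 − 16 = 1
x=6: ŷ = 1 + 3·6 = 19; e = 17.2 − 19 = -1.8
x=7: ŷ = 1 + 3·7 = 22; e = 27.8 − 22 = 5.8
x=8: ŷ = 1 + 3·8 = 25; e = 20.6 − 25 = -4.4
SSE = 7.84 + 4.84 + 1 + 3.24 + 33.64 + 19.36 = 69.92
s = √(69.92/4) = √17.48 ≈ 4.181

s = 4.181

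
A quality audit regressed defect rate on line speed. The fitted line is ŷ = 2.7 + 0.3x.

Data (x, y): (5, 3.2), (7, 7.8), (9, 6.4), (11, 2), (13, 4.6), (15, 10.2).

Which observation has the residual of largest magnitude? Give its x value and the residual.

x=5: ŷ = 2.7 + 0.3·5 = 4.2; r = 3.2 − 4.2 = -1
x=7: ŷ = 2.7 + 0.3·7 = 4.8; r = 7.8 − 4.8 = 3
x=9: ŷ = 2.7 + 0.3·9 = 5.4; r = 6.4 − 5.4 = 1
x=11: ŷ = 2.7 + 0.3·11 = 6; r = 2 − 6 = -4
x=13: ŷ = 2.7 + 0.3·13 = 6.6; r = 4.6 − 6.6 = -2
x=15: ŷ = 2.7 + 0.3·15 = 7.2; r = 10.2 − 7.2 = 3
Largest |r| is 4 at x = 11, residual -4.

x = 11, r = -4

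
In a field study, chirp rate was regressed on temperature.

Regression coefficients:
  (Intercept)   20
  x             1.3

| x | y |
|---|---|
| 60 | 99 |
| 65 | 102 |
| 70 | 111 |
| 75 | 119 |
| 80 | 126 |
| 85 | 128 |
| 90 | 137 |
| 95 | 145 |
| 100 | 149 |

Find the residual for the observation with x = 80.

ŷ = 20 + 1.3·80 = 124
r = 126 − 124 = 2

r = 2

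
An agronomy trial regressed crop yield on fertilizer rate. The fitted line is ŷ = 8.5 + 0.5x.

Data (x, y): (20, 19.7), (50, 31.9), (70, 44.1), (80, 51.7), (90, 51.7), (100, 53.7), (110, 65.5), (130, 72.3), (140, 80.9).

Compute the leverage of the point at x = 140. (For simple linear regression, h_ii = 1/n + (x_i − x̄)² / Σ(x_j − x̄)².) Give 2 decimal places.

x̄ = (20 + 50 + 70 + 80 + 90 + 100 + 110 + 130 + 140)/9 = 87.7778
Σ(x − x̄)² = 4593.83 + 1427.16 + 316.049 + 60.4938 + 4.93827 + 149.383 + 493.827 + 1782.72 + 2727.16 = 11555.6
h = 1/9 + (52.2222)²/11555.6 = 0.111111 + 0.236004 = 0.35

h = 0.35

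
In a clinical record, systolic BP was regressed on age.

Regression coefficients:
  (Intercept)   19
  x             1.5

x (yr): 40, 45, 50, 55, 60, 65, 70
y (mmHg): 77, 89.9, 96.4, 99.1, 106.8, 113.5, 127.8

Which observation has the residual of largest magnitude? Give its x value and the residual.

x = 70, e = 3.8

x=40: ŷ = 19 + 1.5·40 = 79; e = 77 − 79 = -2
x=45: ŷ = 19 + 1.5·45 = 86.5; e = 89.9 − 86.5 = 3.4
x=50: ŷ = 19 + 1.5·50 = 94; e = 96.4 − 94 = 2.4
x=55: ŷ = 19 + 1.5·55 = 101.5; e = 99.1 − 101.5 = -2.4
x=60: ŷ = 19 + 1.5·60 = 109; e = 106.8 − 109 = -2.2
x=65: ŷ = 19 + 1.5·65 = 116.5; e = 113.5 − 116.5 = -3
x=70: ŷ = 19 + 1.5·70 = 124; e = 127.8 − 124 = 3.8
Largest |e| is 3.8 at x = 70, residual 3.8.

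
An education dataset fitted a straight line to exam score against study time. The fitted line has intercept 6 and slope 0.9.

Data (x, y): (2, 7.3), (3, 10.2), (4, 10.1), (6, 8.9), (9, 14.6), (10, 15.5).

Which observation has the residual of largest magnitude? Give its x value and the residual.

x = 6, e = -2.5

x=2: ŷ = 6 + 0.9·2 = 7.8; e = 7.3 − 7.8 = -0.5
x=3: ŷ = 6 + 0.9·3 = 8.7; e = 10.2 − 8.7 = 1.5
x=4: ŷ = 6 + 0.9·4 = 9.6; e = 10.1 − 9.6 = 0.5
x=6: ŷ = 6 + 0.9·6 = 11.4; e = 8.9 − 11.4 = -2.5
x=9: ŷ = 6 + 0.9·9 = 14.1; e = 14.6 − 14.1 = 0.5
x=10: ŷ = 6 + 0.9·10 = 15; e = 15.5 − 15 = 0.5
Largest |e| is 2.5 at x = 6, residual -2.5.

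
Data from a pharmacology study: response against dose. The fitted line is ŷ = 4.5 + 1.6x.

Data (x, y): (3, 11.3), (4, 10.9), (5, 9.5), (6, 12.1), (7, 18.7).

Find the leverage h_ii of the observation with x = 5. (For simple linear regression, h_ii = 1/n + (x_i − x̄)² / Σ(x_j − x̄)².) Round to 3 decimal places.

h = 0.200

x̄ = (3 + 4 + 5 + 6 + 7)/5 = 5
Σ(x − x̄)² = 4 + 1 + 0 + 1 + 4 = 10
h = 1/5 + (0)²/10 = 0.2 + 0 = 0.200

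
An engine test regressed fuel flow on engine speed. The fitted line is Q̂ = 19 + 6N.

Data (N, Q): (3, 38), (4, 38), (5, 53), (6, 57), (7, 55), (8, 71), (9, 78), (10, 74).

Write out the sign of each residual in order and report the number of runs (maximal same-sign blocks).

N=3: Q̂ = 19 + 6·3 = 37; r = 38 − 37 = 1
N=4: Q̂ = 19 + 6·4 = 43; r = 38 − 43 = -5
N=5: Q̂ = 19 + 6·5 = 49; r = 53 − 49 = 4
N=6: Q̂ = 19 + 6·6 = 55; r = 57 − 55 = 2
N=7: Q̂ = 19 + 6·7 = 61; r = 55 − 61 = -6
N=8: Q̂ = 19 + 6·8 = 67; r = 71 − 67 = 4
N=9: Q̂ = 19 + 6·9 = 73; r = 78 − 73 = 5
N=10: Q̂ = 19 + 6·10 = 79; r = 74 − 79 = -5
Signs: + − + + − + + −
Runs: +×1, −×1, +×2, −×1, +×2, −×1 → 6

6 runs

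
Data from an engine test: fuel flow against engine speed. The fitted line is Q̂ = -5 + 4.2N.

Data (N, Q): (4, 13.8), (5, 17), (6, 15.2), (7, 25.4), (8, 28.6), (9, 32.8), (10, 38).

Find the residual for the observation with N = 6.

Q̂ = -5 + 4.2·6 = 20.2
r = 15.2 − 20.2 = -5

r = -5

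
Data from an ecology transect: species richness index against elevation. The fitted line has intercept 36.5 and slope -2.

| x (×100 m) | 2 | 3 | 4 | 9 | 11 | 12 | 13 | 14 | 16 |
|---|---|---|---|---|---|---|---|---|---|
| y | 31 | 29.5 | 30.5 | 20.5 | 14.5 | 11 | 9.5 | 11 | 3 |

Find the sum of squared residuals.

x=2: ŷ = 36.5 − 2·2 = 32.5; r = 31 − 32.5 = -1.5
x=3: ŷ = 36.5 − 2·3 = 30.5; r = 29.5 − 30.5 = -1
x=4: ŷ = 36.5 − 2·4 = 28.5; r = 30.5 − 28.5 = 2
x=9: ŷ = 36.5 − 2·9 = 18.5; r = 20.5 − 18.5 = 2
x=11: ŷ = 36.5 − 2·11 = 14.5; r = 14.5 − 14.5 = 0
x=12: ŷ = 36.5 − 2·12 = 12.5; r = 11 − 12.5 = -1.5
x=13: ŷ = 36.5 − 2·13 = 10.5; r = 9.5 − 10.5 = -1
x=14: ŷ = 36.5 − 2·14 = 8.5; r = 11 − 8.5 = 2.5
x=16: ŷ = 36.5 − 2·16 = 4.5; r = 3 − 4.5 = -1.5
SSE = 2.25 + 1 + 4 + 4 + 0 + 2.25 + 1 + 6.25 + 2.25 = 23

SSE = 23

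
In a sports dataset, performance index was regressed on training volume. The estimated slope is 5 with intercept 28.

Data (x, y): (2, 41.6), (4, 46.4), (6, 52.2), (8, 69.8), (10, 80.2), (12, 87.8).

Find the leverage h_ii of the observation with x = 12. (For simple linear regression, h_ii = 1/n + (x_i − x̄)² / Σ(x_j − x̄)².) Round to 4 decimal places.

h = 0.5238

x̄ = (2 + 4 + 6 + 8 + 10 + 12)/6 = 7
Σ(x − x̄)² = 25 + 9 + 1 + 1 + 9 + 25 = 70
h = 1/6 + (5)²/70 = 0.166667 + 0.357143 = 0.5238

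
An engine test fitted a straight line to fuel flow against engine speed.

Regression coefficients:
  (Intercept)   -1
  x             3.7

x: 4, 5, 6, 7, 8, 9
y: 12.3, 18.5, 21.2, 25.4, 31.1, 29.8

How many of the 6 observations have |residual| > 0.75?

x=4: ŷ = -1 + 3.7·4 = 13.8; e = 12.3 − 13.8 = -1.5
x=5: ŷ = -1 + 3.7·5 = 17.5; e = 18.5 − 17.5 = 1
x=6: ŷ = -1 + 3.7·6 = 21.2; e = 21.2 − 21.2 = 0
x=7: ŷ = -1 + 3.7·7 = 24.9; e = 25.4 − 24.9 = 0.5
x=8: ŷ = -1 + 3.7·8 = 28.6; e = 31.1 − 28.6 = 2.5
x=9: ŷ = -1 + 3.7·9 = 32.3; e = 29.8 − 32.3 = -2.5
|e| > 0.75: x=4 (|e|=1.5), x=5 (|e|=1), x=8 (|e|=2.5), x=9 (|e|=2.5) → 4

4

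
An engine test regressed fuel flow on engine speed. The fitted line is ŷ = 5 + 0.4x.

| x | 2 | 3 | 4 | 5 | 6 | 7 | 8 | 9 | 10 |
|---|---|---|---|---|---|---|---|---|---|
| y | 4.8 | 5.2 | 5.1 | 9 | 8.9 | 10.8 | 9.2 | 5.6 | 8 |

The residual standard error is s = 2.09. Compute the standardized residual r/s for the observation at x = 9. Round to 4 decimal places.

-1.4354

ŷ = 5 + 0.4·9 = 8.6
r = 5.6 − 8.6 = -3
r/s = -3 / 2.09 = -1.4354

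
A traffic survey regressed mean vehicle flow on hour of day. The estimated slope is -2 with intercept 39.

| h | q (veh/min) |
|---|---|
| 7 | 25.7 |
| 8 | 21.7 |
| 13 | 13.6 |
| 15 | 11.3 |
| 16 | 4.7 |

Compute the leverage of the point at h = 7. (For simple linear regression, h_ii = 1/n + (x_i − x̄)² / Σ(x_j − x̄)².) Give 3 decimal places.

h = 0.545

h̄ = (7 + 8 + 13 + 15 + 16)/5 = 11.8
Σ(h − h̄)² = 23.04 + 14.44 + 1.44 + 10.24 + 17.64 = 66.8
h = 1/5 + (-4.8)²/66.8 = 0.2 + 0.34491 = 0.545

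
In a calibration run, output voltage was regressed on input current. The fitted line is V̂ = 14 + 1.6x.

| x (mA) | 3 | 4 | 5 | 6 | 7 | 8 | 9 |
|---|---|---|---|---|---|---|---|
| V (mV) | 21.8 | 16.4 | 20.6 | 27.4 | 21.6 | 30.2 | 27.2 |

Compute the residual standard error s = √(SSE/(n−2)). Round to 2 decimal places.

x=3: V̂ = 14 + 1.6·3 = 18.8; r = 21.8 − 18.8 = 3
x=4: V̂ = 14 + 1.6·4 = 20.4; r = 16.4 − 20.4 = -4
x=5: V̂ = 14 + 1.6·5 = 22; r = 20.6 − 22 = -1.4
x=6: V̂ = 14 + 1.6·6 = 23.6; r = 27.4 − 23.6 = 3.8
x=7: V̂ = 14 + 1.6·7 = 25.2; r = 21.6 − 25.2 = -3.6
x=8: V̂ = 14 + 1.6·8 = 26.8; r = 30.2 − 26.8 = 3.4
x=9: V̂ = 14 + 1.6·9 = 28.4; r = 27.2 − 28.4 = -1.2
SSE = 9 + 16 + 1.96 + 14.44 + 12.96 + 11.56 + 1.44 = 67.36
s = √(67.36/5) = √13.472 ≈ 3.67

s = 3.67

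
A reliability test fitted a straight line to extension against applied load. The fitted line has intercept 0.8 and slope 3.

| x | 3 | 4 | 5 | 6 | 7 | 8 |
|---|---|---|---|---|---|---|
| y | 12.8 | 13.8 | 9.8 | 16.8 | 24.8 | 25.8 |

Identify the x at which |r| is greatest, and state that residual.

x=3: ŷ = 0.8 + 3·3 = 9.8; r = 12.8 − 9.8 = 3
x=4: ŷ = 0.8 + 3·4 = 12.8; r = 13.8 − 12.8 = 1
x=5: ŷ = 0.8 + 3·5 = 15.8; r = 9.8 − 15.8 = -6
x=6: ŷ = 0.8 + 3·6 = 18.8; r = 16.8 − 18.8 = -2
x=7: ŷ = 0.8 + 3·7 = 21.8; r = 24.8 − 21.8 = 3
x=8: ŷ = 0.8 + 3·8 = 24.8; r = 25.8 − 24.8 = 1
Largest |r| is 6 at x = 5, residual -6.

x = 5, r = -6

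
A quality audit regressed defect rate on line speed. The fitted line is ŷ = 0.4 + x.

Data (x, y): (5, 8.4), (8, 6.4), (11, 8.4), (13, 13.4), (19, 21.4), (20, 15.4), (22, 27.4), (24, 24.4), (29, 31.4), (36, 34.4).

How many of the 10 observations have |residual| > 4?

x=5: ŷ = 0.4 + 5 = 5.4; r = 8.4 − 5.4 = 3
x=8: ŷ = 0.4 + 8 = 8.4; r = 6.4 − 8.4 = -2
x=11: ŷ = 0.4 + 11 = 11.4; r = 8.4 − 11.4 = -3
x=13: ŷ = 0.4 + 13 = 13.4; r = 13.4 − 13.4 = 0
x=19: ŷ = 0.4 + 19 = 19.4; r = 21.4 − 19.4 = 2
x=20: ŷ = 0.4 + 20 = 20.4; r = 15.4 − 20.4 = -5
x=22: ŷ = 0.4 + 22 = 22.4; r = 27.4 − 22.4 = 5
x=24: ŷ = 0.4 + 24 = 24.4; r = 24.4 − 24.4 = 0
x=29: ŷ = 0.4 + 29 = 29.4; r = 31.4 − 29.4 = 2
x=36: ŷ = 0.4 + 36 = 36.4; r = 34.4 − 36.4 = -2
|r| > 4: x=20 (|r|=5), x=22 (|r|=5) → 2

2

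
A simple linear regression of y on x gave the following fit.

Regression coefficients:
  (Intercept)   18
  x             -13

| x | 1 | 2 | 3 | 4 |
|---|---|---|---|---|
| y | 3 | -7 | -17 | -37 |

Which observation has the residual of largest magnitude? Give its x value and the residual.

x=1: ŷ = 18 − 13·1 = 5; r = 3 − 5 = -2
x=2: ŷ = 18 − 13·2 = -8; r = -7 − (-8) = 1
x=3: ŷ = 18 − 13·3 = -21; r = -17 − (-21) = 4
x=4: ŷ = 18 − 13·4 = -34; r = -37 − (-34) = -3
Largest |r| is 4 at x = 3, residual 4.

x = 3, r = 4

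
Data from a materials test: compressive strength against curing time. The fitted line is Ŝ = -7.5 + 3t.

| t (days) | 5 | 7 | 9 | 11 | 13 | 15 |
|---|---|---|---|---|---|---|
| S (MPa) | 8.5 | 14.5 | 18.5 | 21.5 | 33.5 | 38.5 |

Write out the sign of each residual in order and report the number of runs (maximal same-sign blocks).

3 runs

t=5: Ŝ = -7.5 + 3·5 = 7.5; r = 8.5 − 7.5 = 1
t=7: Ŝ = -7.5 + 3·7 = 13.5; r = 14.5 − 13.5 = 1
t=9: Ŝ = -7.5 + 3·9 = 19.5; r = 18.5 − 19.5 = -1
t=11: Ŝ = -7.5 + 3·11 = 25.5; r = 21.5 − 25.5 = -4
t=13: Ŝ = -7.5 + 3·13 = 31.5; r = 33.5 − 31.5 = 2
t=15: Ŝ = -7.5 + 3·15 = 37.5; r = 38.5 − 37.5 = 1
Signs: + + − − + +
Runs: +×2, −×2, +×2 → 3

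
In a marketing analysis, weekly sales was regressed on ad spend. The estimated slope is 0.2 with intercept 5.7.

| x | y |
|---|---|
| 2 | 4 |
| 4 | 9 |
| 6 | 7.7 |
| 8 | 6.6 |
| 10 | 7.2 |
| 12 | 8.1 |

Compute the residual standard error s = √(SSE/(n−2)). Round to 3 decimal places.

s = 1.735

x=2: ŷ = 5.7 + 0.2·2 = 6.1; r = 4 − 6.1 = -2.1
x=4: ŷ = 5.7 + 0.2·4 = 6.5; r = 9 − 6.5 = 2.5
x=6: ŷ = 5.7 + 0.2·6 = 6.9; r = 7.7 − 6.9 = 0.8
x=8: ŷ = 5.7 + 0.2·8 = 7.3; r = 6.6 − 7.3 = -0.7
x=10: ŷ = 5.7 + 0.2·10 = 7.7; r = 7.2 − 7.7 = -0.5
x=12: ŷ = 5.7 + 0.2·12 = 8.1; r = 8.1 − 8.1 = 0
SSE = 4.41 + 6.25 + 0.64 + 0.49 + 0.25 + 0 = 12.04
s = √(12.04/4) = √3.01 ≈ 1.735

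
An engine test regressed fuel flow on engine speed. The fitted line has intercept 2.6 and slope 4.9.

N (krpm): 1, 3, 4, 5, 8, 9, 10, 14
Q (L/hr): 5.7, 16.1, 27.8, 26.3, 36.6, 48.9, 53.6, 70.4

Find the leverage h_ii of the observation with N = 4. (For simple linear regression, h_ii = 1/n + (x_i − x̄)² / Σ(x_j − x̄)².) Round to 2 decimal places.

h = 0.18

N̄ = (1 + 3 + 4 + 5 + 8 + 9 + 10 + 14)/8 = 6.75
Σ(N − N̄)² = 33.0625 + 14.0625 + 7.5625 + 3.0625 + 1.5625 + 5.0625 + 10.5625 + 52.5625 = 127.5
h = 1/8 + (-2.75)²/127.5 = 0.125 + 0.0593137 = 0.18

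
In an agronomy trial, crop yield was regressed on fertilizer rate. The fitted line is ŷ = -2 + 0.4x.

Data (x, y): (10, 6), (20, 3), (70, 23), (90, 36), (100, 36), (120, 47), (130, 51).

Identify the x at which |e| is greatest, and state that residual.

x = 10, e = 4

x=10: ŷ = -2 + 0.4·10 = 2; e = 6 − 2 = 4
x=20: ŷ = -2 + 0.4·20 = 6; e = 3 − 6 = -3
x=70: ŷ = -2 + 0.4·70 = 26; e = 23 − 26 = -3
x=90: ŷ = -2 + 0.4·90 = 34; e = 36 − 34 = 2
x=100: ŷ = -2 + 0.4·100 = 38; e = 36 − 38 = -2
x=120: ŷ = -2 + 0.4·120 = 46; e = 47 − 46 = 1
x=130: ŷ = -2 + 0.4·130 = 50; e = 51 − 50 = 1
Largest |e| is 4 at x = 10, residual 4.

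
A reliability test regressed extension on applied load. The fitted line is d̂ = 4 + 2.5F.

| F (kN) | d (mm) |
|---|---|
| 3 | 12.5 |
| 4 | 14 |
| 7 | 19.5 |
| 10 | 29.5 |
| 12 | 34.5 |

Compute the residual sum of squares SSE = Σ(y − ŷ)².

SSE = 5.5

F=3: d̂ = 4 + 2.5·3 = 11.5; e = 12.5 − 11.5 = 1
F=4: d̂ = 4 + 2.5·4 = 14; e = 14 − 14 = 0
F=7: d̂ = 4 + 2.5·7 = 21.5; e = 19.5 − 21.5 = -2
F=10: d̂ = 4 + 2.5·10 = 29; e = 29.5 − 29 = 0.5
F=12: d̂ = 4 + 2.5·12 = 34; e = 34.5 − 34 = 0.5
SSE = 1 + 0 + 4 + 0.25 + 0.25 = 5.5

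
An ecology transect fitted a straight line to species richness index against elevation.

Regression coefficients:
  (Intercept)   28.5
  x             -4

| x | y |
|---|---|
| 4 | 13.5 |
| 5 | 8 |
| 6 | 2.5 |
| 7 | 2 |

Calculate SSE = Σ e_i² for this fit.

SSE = 7.5

x=4: ŷ = 28.5 − 4·4 = 12.5; e = 13.5 − 12.5 = 1
x=5: ŷ = 28.5 − 4·5 = 8.5; e = 8 − 8.5 = -0.5
x=6: ŷ = 28.5 − 4·6 = 4.5; e = 2.5 − 4.5 = -2
x=7: ŷ = 28.5 − 4·7 = 0.5; e = 2 − 0.5 = 1.5
SSE = 1 + 0.25 + 4 + 2.25 = 7.5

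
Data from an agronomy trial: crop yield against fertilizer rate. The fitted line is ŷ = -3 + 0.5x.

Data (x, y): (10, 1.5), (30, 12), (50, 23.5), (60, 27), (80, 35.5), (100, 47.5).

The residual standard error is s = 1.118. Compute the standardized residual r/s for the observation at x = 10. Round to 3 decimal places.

-0.447

ŷ = -3 + 0.5·10 = 2
r = 1.5 − 2 = -0.5
r/s = -0.5 / 1.118 = -0.447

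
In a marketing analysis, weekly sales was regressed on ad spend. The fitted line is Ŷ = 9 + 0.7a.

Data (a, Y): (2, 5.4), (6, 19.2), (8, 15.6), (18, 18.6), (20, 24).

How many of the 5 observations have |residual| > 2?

a=2: Ŷ = 9 + 0.7·2 = 10.4; r = 5.4 − 10.4 = -5
a=6: Ŷ = 9 + 0.7·6 = 13.2; r = 19.2 − 13.2 = 6
a=8: Ŷ = 9 + 0.7·8 = 14.6; r = 15.6 − 14.6 = 1
a=18: Ŷ = 9 + 0.7·18 = 21.6; r = 18.6 − 21.6 = -3
a=20: Ŷ = 9 + 0.7·20 = 23; r = 24 − 23 = 1
|r| > 2: a=2 (|r|=5), a=6 (|r|=6), a=18 (|r|=3) → 3

3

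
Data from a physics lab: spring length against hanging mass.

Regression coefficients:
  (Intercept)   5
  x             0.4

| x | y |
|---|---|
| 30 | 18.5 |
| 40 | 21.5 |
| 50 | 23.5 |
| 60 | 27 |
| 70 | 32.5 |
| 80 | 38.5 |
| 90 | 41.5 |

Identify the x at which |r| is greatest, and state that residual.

x = 60, r = -2

x=30: ŷ = 5 + 0.4·30 = 17; r = 18.5 − 17 = 1.5
x=40: ŷ = 5 + 0.4·40 = 21; r = 21.5 − 21 = 0.5
x=50: ŷ = 5 + 0.4·50 = 25; r = 23.5 − 25 = -1.5
x=60: ŷ = 5 + 0.4·60 = 29; r = 27 − 29 = -2
x=70: ŷ = 5 + 0.4·70 = 33; r = 32.5 − 33 = -0.5
x=80: ŷ = 5 + 0.4·80 = 37; r = 38.5 − 37 = 1.5
x=90: ŷ = 5 + 0.4·90 = 41; r = 41.5 − 41 = 0.5
Largest |r| is 2 at x = 60, residual -2.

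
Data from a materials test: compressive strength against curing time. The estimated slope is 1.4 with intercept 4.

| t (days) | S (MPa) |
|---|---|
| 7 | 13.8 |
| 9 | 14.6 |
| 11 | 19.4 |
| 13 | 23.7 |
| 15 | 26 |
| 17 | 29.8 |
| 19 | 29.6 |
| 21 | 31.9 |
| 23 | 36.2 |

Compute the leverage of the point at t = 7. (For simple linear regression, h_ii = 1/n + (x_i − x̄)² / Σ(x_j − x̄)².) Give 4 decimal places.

h = 0.3778

t̄ = (7 + 9 + 11 + 13 + 15 + 17 + 19 + 21 + 23)/9 = 15
Σ(t − t̄)² = 64 + 36 + 16 + 4 + 0 + 4 + 16 + 36 + 64 = 240
h = 1/9 + (-8)²/240 = 0.111111 + 0.266667 = 0.3778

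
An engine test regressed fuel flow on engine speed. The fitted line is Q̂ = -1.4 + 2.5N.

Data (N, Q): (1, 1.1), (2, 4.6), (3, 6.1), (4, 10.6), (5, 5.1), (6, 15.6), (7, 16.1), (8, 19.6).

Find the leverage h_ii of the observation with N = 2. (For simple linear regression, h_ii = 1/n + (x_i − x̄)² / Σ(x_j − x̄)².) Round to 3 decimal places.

N̄ = (1 + 2 + 3 + 4 + 5 + 6 + 7 + 8)/8 = 4.5
Σ(N − N̄)² = 12.25 + 6.25 + 2.25 + 0.25 + 0.25 + 2.25 + 6.25 + 12.25 = 42
h = 1/8 + (-2.5)²/42 = 0.125 + 0.14881 = 0.274

h = 0.274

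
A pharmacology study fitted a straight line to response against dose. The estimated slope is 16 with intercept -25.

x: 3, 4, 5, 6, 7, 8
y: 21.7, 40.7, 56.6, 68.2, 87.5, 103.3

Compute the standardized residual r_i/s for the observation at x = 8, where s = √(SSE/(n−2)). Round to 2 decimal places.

x=3: ŷ = -25 + 16·3 = 23; r = 21.7 − 23 = -1.3
x=4: ŷ = -25 + 16·4 = 39; r = 40.7 − 39 = 1.7
x=5: ŷ = -25 + 16·5 = 55; r = 56.6 − 55 = 1.6
x=6: ŷ = -25 + 16·6 = 71; r = 68.2 − 71 = -2.8
x=7: ŷ = -25 + 16·7 = 87; r = 87.5 − 87 = 0.5
x=8: ŷ = -25 + 16·8 = 103; r = 103.3 − 103 = 0.3
SSE = 1.69 + 2.89 + 2.56 + 7.84 + 0.25 + 0.09 = 15.32
s = √(15.32/4) = 1.95704
r/s = 0.3 / 1.95704 = 0.15

0.15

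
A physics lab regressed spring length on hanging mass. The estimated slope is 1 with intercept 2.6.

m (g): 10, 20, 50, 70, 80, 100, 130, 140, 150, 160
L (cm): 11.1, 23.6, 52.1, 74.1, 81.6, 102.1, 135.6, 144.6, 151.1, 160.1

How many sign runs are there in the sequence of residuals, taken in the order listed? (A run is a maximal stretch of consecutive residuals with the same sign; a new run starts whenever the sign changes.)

m=10: ŷ = 2.6 + 10 = 12.6; r = 11.1 − 12.6 = -1.5
m=20: ŷ = 2.6 + 20 = 22.6; r = 23.6 − 22.6 = 1
m=50: ŷ = 2.6 + 50 = 52.6; r = 52.1 − 52.6 = -0.5
m=70: ŷ = 2.6 + 70 = 72.6; r = 74.1 − 72.6 = 1.5
m=80: ŷ = 2.6 + 80 = 82.6; r = 81.6 − 82.6 = -1
m=100: ŷ = 2.6 + 100 = 102.6; r = 102.1 − 102.6 = -0.5
m=130: ŷ = 2.6 + 130 = 132.6; r = 135.6 − 132.6 = 3
m=140: ŷ = 2.6 + 140 = 142.6; r = 144.6 − 142.6 = 2
m=150: ŷ = 2.6 + 150 = 152.6; r = 151.1 − 152.6 = -1.5
m=160: ŷ = 2.6 + 160 = 162.6; r = 160.1 − 162.6 = -2.5
Signs: − + − + − − + + − −
Runs: −×1, +×1, −×1, +×1, −×2, +×2, −×2 → 7

7 runs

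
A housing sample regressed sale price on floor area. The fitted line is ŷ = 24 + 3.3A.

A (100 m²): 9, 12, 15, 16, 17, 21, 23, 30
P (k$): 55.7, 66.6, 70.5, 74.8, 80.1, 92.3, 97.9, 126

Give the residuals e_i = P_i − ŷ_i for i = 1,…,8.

A=9: ŷ = 24 + 3.3·9 = 53.7; e = 55.7 − 53.7 = 2
A=12: ŷ = 24 + 3.3·12 = 63.6; e = 66.6 − 63.6 = 3
A=15: ŷ = 24 + 3.3·15 = 73.5; e = 70.5 − 73.5 = -3
A=16: ŷ = 24 + 3.3·16 = 76.8; e = 74.8 − 76.8 = -2
A=17: ŷ = 24 + 3.3·17 = 80.1; e = 80.1 − 80.1 = 0
A=21: ŷ = 24 + 3.3·21 = 93.3; e = 92.3 − 93.3 = -1
A=23: ŷ = 24 + 3.3·23 = 99.9; e = 97.9 − 99.9 = -2
A=30: ŷ = 24 + 3.3·30 = 123; e = 126 − 123 = 3

2, 3, -3, -2, 0, -1, -2, 3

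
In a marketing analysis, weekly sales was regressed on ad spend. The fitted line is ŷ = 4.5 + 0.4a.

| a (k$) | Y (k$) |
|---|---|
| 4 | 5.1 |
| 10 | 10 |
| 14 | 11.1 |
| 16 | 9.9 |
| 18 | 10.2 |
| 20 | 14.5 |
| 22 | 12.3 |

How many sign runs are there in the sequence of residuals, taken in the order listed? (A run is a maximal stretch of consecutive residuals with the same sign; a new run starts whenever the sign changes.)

5 runs

a=4: ŷ = 4.5 + 0.4·4 = 6.1; e = 5.1 − 6.1 = -1
a=10: ŷ = 4.5 + 0.4·10 = 8.5; e = 10 − 8.5 = 1.5
a=14: ŷ = 4.5 + 0.4·14 = 10.1; e = 11.1 − 10.1 = 1
a=16: ŷ = 4.5 + 0.4·16 = 10.9; e = 9.9 − 10.9 = -1
a=18: ŷ = 4.5 + 0.4·18 = 11.7; e = 10.2 − 11.7 = -1.5
a=20: ŷ = 4.5 + 0.4·20 = 12.5; e = 14.5 − 12.5 = 2
a=22: ŷ = 4.5 + 0.4·22 = 13.3; e = 12.3 − 13.3 = -1
Signs: − + + − − + −
Runs: −×1, +×2, −×2, +×1, −×1 → 5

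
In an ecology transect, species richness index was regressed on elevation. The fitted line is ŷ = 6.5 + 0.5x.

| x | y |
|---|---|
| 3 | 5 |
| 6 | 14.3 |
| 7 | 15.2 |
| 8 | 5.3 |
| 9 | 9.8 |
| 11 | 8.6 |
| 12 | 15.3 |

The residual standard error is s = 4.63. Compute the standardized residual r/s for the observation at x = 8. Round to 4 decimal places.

ŷ = 6.5 + 0.5·8 = 10.5
r = 5.3 − 10.5 = -5.2
r/s = -5.2 / 4.63 = -1.1231

-1.1231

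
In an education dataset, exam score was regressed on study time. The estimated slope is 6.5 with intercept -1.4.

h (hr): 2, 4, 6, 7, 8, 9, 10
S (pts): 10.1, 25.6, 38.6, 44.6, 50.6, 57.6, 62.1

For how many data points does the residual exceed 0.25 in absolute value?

6

h=2: Ŝ = -1.4 + 6.5·2 = 11.6; r = 10.1 − 11.6 = -1.5
h=4: Ŝ = -1.4 + 6.5·4 = 24.6; r = 25.6 − 24.6 = 1
h=6: Ŝ = -1.4 + 6.5·6 = 37.6; r = 38.6 − 37.6 = 1
h=7: Ŝ = -1.4 + 6.5·7 = 44.1; r = 44.6 − 44.1 = 0.5
h=8: Ŝ = -1.4 + 6.5·8 = 50.6; r = 50.6 − 50.6 = 0
h=9: Ŝ = -1.4 + 6.5·9 = 57.1; r = 57.6 − 57.1 = 0.5
h=10: Ŝ = -1.4 + 6.5·10 = 63.6; r = 62.1 − 63.6 = -1.5
|r| > 0.25: h=2 (|r|=1.5), h=4 (|r|=1), h=6 (|r|=1), h=7 (|r|=0.5), h=9 (|r|=0.5), h=10 (|r|=1.5) → 6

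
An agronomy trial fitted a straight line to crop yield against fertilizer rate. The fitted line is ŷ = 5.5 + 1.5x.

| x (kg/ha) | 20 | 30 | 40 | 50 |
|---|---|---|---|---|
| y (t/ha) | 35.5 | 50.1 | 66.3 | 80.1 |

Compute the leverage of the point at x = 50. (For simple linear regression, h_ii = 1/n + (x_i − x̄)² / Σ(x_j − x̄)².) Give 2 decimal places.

h = 0.70

x̄ = (20 + 30 + 40 + 50)/4 = 35
Σ(x − x̄)² = 225 + 25 + 25 + 225 = 500
h = 1/4 + (15)²/500 = 0.25 + 0.45 = 0.70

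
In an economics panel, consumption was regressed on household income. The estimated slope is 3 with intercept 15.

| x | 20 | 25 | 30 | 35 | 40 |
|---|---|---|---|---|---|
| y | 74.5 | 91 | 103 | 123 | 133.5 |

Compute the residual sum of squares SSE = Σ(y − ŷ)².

SSE = 16.5

x=20: ŷ = 15 + 3·20 = 75; e = 74.5 − 75 = -0.5
x=25: ŷ = 15 + 3·25 = 90; e = 91 − 90 = 1
x=30: ŷ = 15 + 3·30 = 105; e = 103 − 105 = -2
x=35: ŷ = 15 + 3·35 = 120; e = 123 − 120 = 3
x=40: ŷ = 15 + 3·40 = 135; e = 133.5 − 135 = -1.5
SSE = 0.25 + 1 + 4 + 9 + 2.25 = 16.5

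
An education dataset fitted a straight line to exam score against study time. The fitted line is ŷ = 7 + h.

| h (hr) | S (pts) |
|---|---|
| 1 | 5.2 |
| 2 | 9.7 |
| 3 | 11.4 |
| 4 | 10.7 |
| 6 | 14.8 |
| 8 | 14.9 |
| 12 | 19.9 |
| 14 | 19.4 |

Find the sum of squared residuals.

SSE = 17

h=1: ŷ = 7 + 1 = 8; r = 5.2 − 8 = -2.8
h=2: ŷ = 7 + 2 = 9; r = 9.7 − 9 = 0.7
h=3: ŷ = 7 + 3 = 10; r = 11.4 − 10 = 1.4
h=4: ŷ = 7 + 4 = 11; r = 10.7 − 11 = -0.3
h=6: ŷ = 7 + 6 = 13; r = 14.8 − 13 = 1.8
h=8: ŷ = 7 + 8 = 15; r = 14.9 − 15 = -0.1
h=12: ŷ = 7 + 12 = 19; r = 19.9 − 19 = 0.9
h=14: ŷ = 7 + 14 = 21; r = 19.4 − 21 = -1.6
SSE = 7.84 + 0.49 + 1.96 + 0.09 + 3.24 + 0.01 + 0.81 + 2.56 = 17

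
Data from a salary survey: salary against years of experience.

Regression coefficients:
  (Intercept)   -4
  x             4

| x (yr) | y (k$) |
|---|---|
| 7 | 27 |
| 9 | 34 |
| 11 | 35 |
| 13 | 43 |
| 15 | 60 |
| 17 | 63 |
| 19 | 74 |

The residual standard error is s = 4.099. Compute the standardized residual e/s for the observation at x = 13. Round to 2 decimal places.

-1.22

ŷ = -4 + 4·13 = 48
e = 43 − 48 = -5
e/s = -5 / 4.099 = -1.22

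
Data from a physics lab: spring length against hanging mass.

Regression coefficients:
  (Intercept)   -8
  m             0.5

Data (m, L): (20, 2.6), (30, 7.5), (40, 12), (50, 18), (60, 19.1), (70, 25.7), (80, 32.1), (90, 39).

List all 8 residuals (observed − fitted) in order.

0.6, 0.5, 0, 1, -2.9, -1.3, 0.1, 2

m=20: L̂ = -8 + 0.5·20 = 2; e = 2.6 − 2 = 0.6
m=30: L̂ = -8 + 0.5·30 = 7; e = 7.5 − 7 = 0.5
m=40: L̂ = -8 + 0.5·40 = 12; e = 12 − 12 = 0
m=50: L̂ = -8 + 0.5·50 = 17; e = 18 − 17 = 1
m=60: L̂ = -8 + 0.5·60 = 22; e = 19.1 − 22 = -2.9
m=70: L̂ = -8 + 0.5·70 = 27; e = 25.7 − 27 = -1.3
m=80: L̂ = -8 + 0.5·80 = 32; e = 32.1 − 32 = 0.1
m=90: L̂ = -8 + 0.5·90 = 37; e = 39 − 37 = 2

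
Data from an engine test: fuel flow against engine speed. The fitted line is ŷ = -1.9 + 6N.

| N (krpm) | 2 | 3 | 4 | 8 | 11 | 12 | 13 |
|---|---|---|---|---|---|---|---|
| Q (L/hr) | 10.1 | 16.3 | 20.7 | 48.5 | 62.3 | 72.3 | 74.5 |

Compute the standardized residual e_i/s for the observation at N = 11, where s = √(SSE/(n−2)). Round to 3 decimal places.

-0.938

N=2: ŷ = -1.9 + 6·2 = 10.1; e = 10.1 − 10.1 = 0
N=3: ŷ = -1.9 + 6·3 = 16.1; e = 16.3 − 16.1 = 0.2
N=4: ŷ = -1.9 + 6·4 = 22.1; e = 20.7 − 22.1 = -1.4
N=8: ŷ = -1.9 + 6·8 = 46.1; e = 48.5 − 46.1 = 2.4
N=11: ŷ = -1.9 + 6·11 = 64.1; e = 62.3 − 64.1 = -1.8
N=12: ŷ = -1.9 + 6·12 = 70.1; e = 72.3 − 70.1 = 2.2
N=13: ŷ = -1.9 + 6·13 = 76.1; e = 74.5 − 76.1 = -1.6
SSE = 0 + 0.04 + 1.96 + 5.76 + 3.24 + 4.84 + 2.56 = 18.4
s = √(18.4/5) = 1.91833
e/s = -1.8 / 1.91833 = -0.938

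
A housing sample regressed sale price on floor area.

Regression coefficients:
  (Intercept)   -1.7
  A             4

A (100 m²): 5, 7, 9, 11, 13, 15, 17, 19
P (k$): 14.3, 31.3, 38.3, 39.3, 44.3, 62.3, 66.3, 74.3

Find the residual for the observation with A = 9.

r = 4

ŷ = -1.7 + 4·9 = 34.3
r = 38.3 − 34.3 = 4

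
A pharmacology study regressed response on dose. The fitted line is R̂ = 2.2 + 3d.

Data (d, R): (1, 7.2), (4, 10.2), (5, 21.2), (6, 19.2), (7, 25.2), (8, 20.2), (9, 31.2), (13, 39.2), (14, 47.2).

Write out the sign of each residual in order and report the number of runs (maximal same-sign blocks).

d=1: R̂ = 2.2 + 3·1 = 5.2; e = 7.2 − 5.2 = 2
d=4: R̂ = 2.2 + 3·4 = 14.2; e = 10.2 − 14.2 = -4
d=5: R̂ = 2.2 + 3·5 = 17.2; e = 21.2 − 17.2 = 4
d=6: R̂ = 2.2 + 3·6 = 20.2; e = 19.2 − 20.2 = -1
d=7: R̂ = 2.2 + 3·7 = 23.2; e = 25.2 − 23.2 = 2
d=8: R̂ = 2.2 + 3·8 = 26.2; e = 20.2 − 26.2 = -6
d=9: R̂ = 2.2 + 3·9 = 29.2; e = 31.2 − 29.2 = 2
d=13: R̂ = 2.2 + 3·13 = 41.2; e = 39.2 − 41.2 = -2
d=14: R̂ = 2.2 + 3·14 = 44.2; e = 47.2 − 44.2 = 3
Signs: + − + − + − + − +
Runs: +×1, −×1, +×1, −×1, +×1, −×1, +×1, −×1, +×1 → 9

9 runs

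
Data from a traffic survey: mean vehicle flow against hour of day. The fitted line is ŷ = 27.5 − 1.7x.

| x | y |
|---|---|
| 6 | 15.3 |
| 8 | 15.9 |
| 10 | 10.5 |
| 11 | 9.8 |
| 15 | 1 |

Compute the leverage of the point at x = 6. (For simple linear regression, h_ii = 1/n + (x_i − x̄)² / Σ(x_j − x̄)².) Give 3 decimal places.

x̄ = (6 + 8 + 10 + 11 + 15)/5 = 10
Σ(x − x̄)² = 16 + 4 + 0 + 1 + 25 = 46
h = 1/5 + (-4)²/46 = 0.2 + 0.347826 = 0.548

h = 0.548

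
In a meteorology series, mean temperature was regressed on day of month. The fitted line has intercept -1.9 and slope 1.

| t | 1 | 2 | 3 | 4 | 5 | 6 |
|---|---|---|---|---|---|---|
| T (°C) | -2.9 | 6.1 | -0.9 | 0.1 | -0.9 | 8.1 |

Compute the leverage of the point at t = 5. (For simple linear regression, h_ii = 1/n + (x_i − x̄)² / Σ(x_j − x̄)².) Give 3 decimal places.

h = 0.295

t̄ = (1 + 2 + 3 + 4 + 5 + 6)/6 = 3.5
Σ(t − t̄)² = 6.25 + 2.25 + 0.25 + 0.25 + 2.25 + 6.25 = 17.5
h = 1/6 + (1.5)²/17.5 = 0.166667 + 0.128571 = 0.295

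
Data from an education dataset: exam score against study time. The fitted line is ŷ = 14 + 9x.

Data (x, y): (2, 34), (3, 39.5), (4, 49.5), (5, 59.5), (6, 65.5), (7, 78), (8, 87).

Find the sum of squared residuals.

SSE = 15

x=2: ŷ = 14 + 9·2 = 32; e = 34 − 32 = 2
x=3: ŷ = 14 + 9·3 = 41; e = 39.5 − 41 = -1.5
x=4: ŷ = 14 + 9·4 = 50; e = 49.5 − 50 = -0.5
x=5: ŷ = 14 + 9·5 = 59; e = 59.5 − 59 = 0.5
x=6: ŷ = 14 + 9·6 = 68; e = 65.5 − 68 = -2.5
x=7: ŷ = 14 + 9·7 = 77; e = 78 − 77 = 1
x=8: ŷ = 14 + 9·8 = 86; e = 87 − 86 = 1
SSE = 4 + 2.25 + 0.25 + 0.25 + 6.25 + 1 + 1 = 15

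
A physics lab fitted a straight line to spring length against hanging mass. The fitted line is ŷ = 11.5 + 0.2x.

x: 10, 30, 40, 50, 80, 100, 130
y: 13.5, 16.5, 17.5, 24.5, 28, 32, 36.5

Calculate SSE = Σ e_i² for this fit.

x=10: ŷ = 11.5 + 0.2·10 = 13.5; e = 13.5 − 13.5 = 0
x=30: ŷ = 11.5 + 0.2·30 = 17.5; e = 16.5 − 17.5 = -1
x=40: ŷ = 11.5 + 0.2·40 = 19.5; e = 17.5 − 19.5 = -2
x=50: ŷ = 11.5 + 0.2·50 = 21.5; e = 24.5 − 21.5 = 3
x=80: ŷ = 11.5 + 0.2·80 = 27.5; e = 28 − 27.5 = 0.5
x=100: ŷ = 11.5 + 0.2·100 = 31.5; e = 32 − 31.5 = 0.5
x=130: ŷ = 11.5 + 0.2·130 = 37.5; e = 36.5 − 37.5 = -1
SSE = 0 + 1 + 4 + 9 + 0.25 + 0.25 + 1 = 15.5

SSE = 15.5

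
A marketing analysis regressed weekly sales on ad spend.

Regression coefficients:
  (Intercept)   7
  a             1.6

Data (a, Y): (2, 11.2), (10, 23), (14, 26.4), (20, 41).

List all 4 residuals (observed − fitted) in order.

1, 0, -3, 2

a=2: ŷ = 7 + 1.6·2 = 10.2; e = 11.2 − 10.2 = 1
a=10: ŷ = 7 + 1.6·10 = 23; e = 23 − 23 = 0
a=14: ŷ = 7 + 1.6·14 = 29.4; e = 26.4 − 29.4 = -3
a=20: ŷ = 7 + 1.6·20 = 39; e = 41 − 39 = 2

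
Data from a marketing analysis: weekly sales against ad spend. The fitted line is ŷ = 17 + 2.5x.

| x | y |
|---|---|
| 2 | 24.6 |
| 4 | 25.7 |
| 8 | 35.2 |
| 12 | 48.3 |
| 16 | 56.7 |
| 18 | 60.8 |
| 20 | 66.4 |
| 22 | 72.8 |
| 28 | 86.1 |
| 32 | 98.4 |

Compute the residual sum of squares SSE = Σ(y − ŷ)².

x=2: ŷ = 17 + 2.5·2 = 22; e = 24.6 − 22 = 2.6
x=4: ŷ = 17 + 2.5·4 = 27; e = 25.7 − 27 = -1.3
x=8: ŷ = 17 + 2.5·8 = 37; e = 35.2 − 37 = -1.8
x=12: ŷ = 17 + 2.5·12 = 47; e = 48.3 − 47 = 1.3
x=16: ŷ = 17 + 2.5·16 = 57; e = 56.7 − 57 = -0.3
x=18: ŷ = 17 + 2.5·18 = 62; e = 60.8 − 62 = -1.2
x=20: ŷ = 17 + 2.5·20 = 67; e = 66.4 − 67 = -0.6
x=22: ŷ = 17 + 2.5·22 = 72; e = 72.8 − 72 = 0.8
x=28: ŷ = 17 + 2.5·28 = 87; e = 86.1 − 87 = -0.9
x=32: ŷ = 17 + 2.5·32 = 97; e = 98.4 − 97 = 1.4
SSE = 6.76 + 1.69 + 3.24 + 1.69 + 0.09 + 1.44 + 0.36 + 0.64 + 0.81 + 1.96 = 18.68

SSE = 18.68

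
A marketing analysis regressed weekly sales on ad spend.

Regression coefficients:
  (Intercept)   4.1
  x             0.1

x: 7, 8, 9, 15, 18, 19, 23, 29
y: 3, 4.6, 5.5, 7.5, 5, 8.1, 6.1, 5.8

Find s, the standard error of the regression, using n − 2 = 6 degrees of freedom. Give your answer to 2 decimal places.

x=7: ŷ = 4.1 + 0.1·7 = 4.8; e = 3 − 4.8 = -1.8
x=8: ŷ = 4.1 + 0.1·8 = 4.9; e = 4.6 − 4.9 = -0.3
x=9: ŷ = 4.1 + 0.1·9 = 5; e = 5.5 − 5 = 0.5
x=15: ŷ = 4.1 + 0.1·15 = 5.6; e = 7.5 − 5.6 = 1.9
x=18: ŷ = 4.1 + 0.1·18 = 5.9; e = 5 − 5.9 = -0.9
x=19: ŷ = 4.1 + 0.1·19 = 6; e = 8.1 − 6 = 2.1
x=23: ŷ = 4.1 + 0.1·23 = 6.4; e = 6.1 − 6.4 = -0.3
x=29: ŷ = 4.1 + 0.1·29 = 7; e = 5.8 − 7 = -1.2
SSE = 3.24 + 0.09 + 0.25 + 3.61 + 0.81 + 4.41 + 0.09 + 1.44 = 13.94
s = √(13.94/6) = √2.32333 ≈ 1.52

s = 1.52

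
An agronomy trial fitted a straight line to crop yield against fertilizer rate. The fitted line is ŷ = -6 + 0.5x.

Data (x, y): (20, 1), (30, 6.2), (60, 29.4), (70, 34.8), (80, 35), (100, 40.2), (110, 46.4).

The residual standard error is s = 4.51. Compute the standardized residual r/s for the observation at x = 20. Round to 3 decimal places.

ŷ = -6 + 0.5·20 = 4
r = 1 − 4 = -3
r/s = -3 / 4.51 = -0.665

-0.665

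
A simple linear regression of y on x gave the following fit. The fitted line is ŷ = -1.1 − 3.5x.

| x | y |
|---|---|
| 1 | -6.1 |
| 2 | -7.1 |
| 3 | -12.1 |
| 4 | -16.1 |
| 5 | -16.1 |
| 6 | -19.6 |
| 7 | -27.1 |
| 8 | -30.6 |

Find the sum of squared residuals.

x=1: ŷ = -1.1 − 3.5·1 = -4.6; r = -6.1 − (-4.6) = -1.5
x=2: ŷ = -1.1 − 3.5·2 = -8.1; r = -7.1 − (-8.1) = 1
x=3: ŷ = -1.1 − 3.5·3 = -11.6; r = -12.1 − (-11.6) = -0.5
x=4: ŷ = -1.1 − 3.5·4 = -15.1; r = -16.1 − (-15.1) = -1
x=5: ŷ = -1.1 − 3.5·5 = -18.6; r = -16.1 − (-18.6) = 2.5
x=6: ŷ = -1.1 − 3.5·6 = -22.1; r = -19.6 − (-22.1) = 2.5
x=7: ŷ = -1.1 − 3.5·7 = -25.6; r = -27.1 − (-25.6) = -1.5
x=8: ŷ = -1.1 − 3.5·8 = -29.1; r = -30.6 − (-29.1) = -1.5
SSE = 2.25 + 1 + 0.25 + 1 + 6.25 + 6.25 + 2.25 + 2.25 = 21.5

SSE = 21.5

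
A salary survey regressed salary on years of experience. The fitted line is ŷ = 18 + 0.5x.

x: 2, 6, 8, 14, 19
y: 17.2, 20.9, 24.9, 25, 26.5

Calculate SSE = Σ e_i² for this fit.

SSE = 12.66

x=2: ŷ = 18 + 0.5·2 = 19; e = 17.2 − 19 = -1.8
x=6: ŷ = 18 + 0.5·6 = 21; e = 20.9 − 21 = -0.1
x=8: ŷ = 18 + 0.5·8 = 22; e = 24.9 − 22 = 2.9
x=14: ŷ = 18 + 0.5·14 = 25; e = 25 − 25 = 0
x=19: ŷ = 18 + 0.5·19 = 27.5; e = 26.5 − 27.5 = -1
SSE = 3.24 + 0.01 + 8.41 + 0 + 1 = 12.66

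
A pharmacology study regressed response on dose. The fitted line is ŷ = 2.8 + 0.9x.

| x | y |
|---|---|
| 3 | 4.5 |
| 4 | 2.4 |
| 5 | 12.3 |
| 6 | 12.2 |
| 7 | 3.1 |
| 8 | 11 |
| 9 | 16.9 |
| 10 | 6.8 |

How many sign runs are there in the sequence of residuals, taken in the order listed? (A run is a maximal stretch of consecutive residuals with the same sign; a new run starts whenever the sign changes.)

5 runs

x=3: ŷ = 2.8 + 0.9·3 = 5.5; e = 4.5 − 5.5 = -1
x=4: ŷ = 2.8 + 0.9·4 = 6.4; e = 2.4 − 6.4 = -4
x=5: ŷ = 2.8 + 0.9·5 = 7.3; e = 12.3 − 7.3 = 5
x=6: ŷ = 2.8 + 0.9·6 = 8.2; e = 12.2 − 8.2 = 4
x=7: ŷ = 2.8 + 0.9·7 = 9.1; e = 3.1 − 9.1 = -6
x=8: ŷ = 2.8 + 0.9·8 = 10; e = 11 − 10 = 1
x=9: ŷ = 2.8 + 0.9·9 = 10.9; e = 16.9 − 10.9 = 6
x=10: ŷ = 2.8 + 0.9·10 = 11.8; e = 6.8 − 11.8 = -5
Signs: − − + + − + + −
Runs: −×2, +×2, −×1, +×2, −×1 → 5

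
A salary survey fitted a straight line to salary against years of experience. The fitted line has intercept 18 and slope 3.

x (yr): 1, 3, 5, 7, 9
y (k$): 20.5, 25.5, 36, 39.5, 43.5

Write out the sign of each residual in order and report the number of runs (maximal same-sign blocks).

3 runs

x=1: ŷ = 18 + 3·1 = 21; r = 20.5 − 21 = -0.5
x=3: ŷ = 18 + 3·3 = 27; r = 25.5 − 27 = -1.5
x=5: ŷ = 18 + 3·5 = 33; r = 36 − 33 = 3
x=7: ŷ = 18 + 3·7 = 39; r = 39.5 − 39 = 0.5
x=9: ŷ = 18 + 3·9 = 45; r = 43.5 − 45 = -1.5
Signs: − − + + −
Runs: −×2, +×2, −×1 → 3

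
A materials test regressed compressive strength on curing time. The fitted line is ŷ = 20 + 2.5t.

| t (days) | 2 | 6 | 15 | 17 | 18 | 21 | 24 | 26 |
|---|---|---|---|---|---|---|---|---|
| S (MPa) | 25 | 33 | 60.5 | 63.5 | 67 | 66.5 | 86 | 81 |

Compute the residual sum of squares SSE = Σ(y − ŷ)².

t=2: ŷ = 20 + 2.5·2 = 25; e = 25 − 25 = 0
t=6: ŷ = 20 + 2.5·6 = 35; e = 33 − 35 = -2
t=15: ŷ = 20 + 2.5·15 = 57.5; e = 60.5 − 57.5 = 3
t=17: ŷ = 20 + 2.5·17 = 62.5; e = 63.5 − 62.5 = 1
t=18: ŷ = 20 + 2.5·18 = 65; e = 67 − 65 = 2
t=21: ŷ = 20 + 2.5·21 = 72.5; e = 66.5 − 72.5 = -6
t=24: ŷ = 20 + 2.5·24 = 80; e = 86 − 80 = 6
t=26: ŷ = 20 + 2.5·26 = 85; e = 81 − 85 = -4
SSE = 0 + 4 + 9 + 1 + 4 + 36 + 36 + 16 = 106

SSE = 106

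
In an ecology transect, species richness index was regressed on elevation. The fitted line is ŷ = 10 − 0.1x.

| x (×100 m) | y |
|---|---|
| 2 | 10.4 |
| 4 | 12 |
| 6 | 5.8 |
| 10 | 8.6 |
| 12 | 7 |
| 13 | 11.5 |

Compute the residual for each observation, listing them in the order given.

x=2: ŷ = 10 − 0.1·2 = 9.8; e = 10.4 − 9.8 = 0.6
x=4: ŷ = 10 − 0.1·4 = 9.6; e = 12 − 9.6 = 2.4
x=6: ŷ = 10 − 0.1·6 = 9.4; e = 5.8 − 9.4 = -3.6
x=10: ŷ = 10 − 0.1·10 = 9; e = 8.6 − 9 = -0.4
x=12: ŷ = 10 − 0.1·12 = 8.8; e = 7 − 8.8 = -1.8
x=13: ŷ = 10 − 0.1·13 = 8.7; e = 11.5 − 8.7 = 2.8

0.6, 2.4, -3.6, -0.4, -1.8, 2.8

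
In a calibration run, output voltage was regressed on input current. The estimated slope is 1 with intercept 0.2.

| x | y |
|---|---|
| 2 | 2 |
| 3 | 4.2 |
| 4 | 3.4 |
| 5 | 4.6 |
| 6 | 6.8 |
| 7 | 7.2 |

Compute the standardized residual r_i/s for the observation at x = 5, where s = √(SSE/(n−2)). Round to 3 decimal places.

x=2: ŷ = 0.2 + 2 = 2.2; r = 2 − 2.2 = -0.2
x=3: ŷ = 0.2 + 3 = 3.2; r = 4.2 − 3.2 = 1
x=4: ŷ = 0.2 + 4 = 4.2; r = 3.4 − 4.2 = -0.8
x=5: ŷ = 0.2 + 5 = 5.2; r = 4.6 − 5.2 = -0.6
x=6: ŷ = 0.2 + 6 = 6.2; r = 6.8 − 6.2 = 0.6
x=7: ŷ = 0.2 + 7 = 7.2; r = 7.2 − 7.2 = 0
SSE = 0.04 + 1 + 0.64 + 0.36 + 0.36 + 0 = 2.4
s = √(2.4/4) = 0.774597
r/s = -0.6 / 0.774597 = -0.775

-0.775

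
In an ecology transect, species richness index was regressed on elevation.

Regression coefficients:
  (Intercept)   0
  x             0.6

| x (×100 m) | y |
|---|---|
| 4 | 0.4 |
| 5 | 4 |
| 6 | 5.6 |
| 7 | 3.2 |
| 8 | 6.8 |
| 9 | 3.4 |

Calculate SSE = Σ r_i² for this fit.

SSE = 18

x=4: ŷ = 0.6·4 = 2.4; r = 0.4 − 2.4 = -2
x=5: ŷ = 0.6·5 = 3; r = 4 − 3 = 1
x=6: ŷ = 0.6·6 = 3.6; r = 5.6 − 3.6 = 2
x=7: ŷ = 0.6·7 = 4.2; r = 3.2 − 4.2 = -1
x=8: ŷ = 0.6·8 = 4.8; r = 6.8 − 4.8 = 2
x=9: ŷ = 0.6·9 = 5.4; r = 3.4 − 5.4 = -2
SSE = 4 + 1 + 4 + 1 + 4 + 4 = 18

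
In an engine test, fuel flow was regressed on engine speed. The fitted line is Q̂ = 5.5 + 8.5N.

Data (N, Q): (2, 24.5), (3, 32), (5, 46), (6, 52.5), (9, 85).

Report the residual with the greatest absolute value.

r = -4

N=2: Q̂ = 5.5 + 8.5·2 = 22.5; r = 24.5 − 22.5 = 2
N=3: Q̂ = 5.5 + 8.5·3 = 31; r = 32 − 31 = 1
N=5: Q̂ = 5.5 + 8.5·5 = 48; r = 46 − 48 = -2
N=6: Q̂ = 5.5 + 8.5·6 = 56.5; r = 52.5 − 56.5 = -4
N=9: Q̂ = 5.5 + 8.5·9 = 82; r = 85 − 82 = 3
Largest |r| is 4 at N = 6, residual -4.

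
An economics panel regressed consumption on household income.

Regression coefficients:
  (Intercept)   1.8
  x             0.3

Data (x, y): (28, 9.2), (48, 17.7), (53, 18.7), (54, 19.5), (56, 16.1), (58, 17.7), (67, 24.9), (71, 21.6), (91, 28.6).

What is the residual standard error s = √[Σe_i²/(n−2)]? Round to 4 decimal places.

s = 1.9457

x=28: ŷ = 1.8 + 0.3·28 = 10.2; e = 9.2 − 10.2 = -1
x=48: ŷ = 1.8 + 0.3·48 = 16.2; e = 17.7 − 16.2 = 1.5
x=53: ŷ = 1.8 + 0.3·53 = 17.7; e = 18.7 − 17.7 = 1
x=54: ŷ = 1.8 + 0.3·54 = 18; e = 19.5 − 18 = 1.5
x=56: ŷ = 1.8 + 0.3·56 = 18.6; e = 16.1 − 18.6 = -2.5
x=58: ŷ = 1.8 + 0.3·58 = 19.2; e = 17.7 − 19.2 = -1.5
x=67: ŷ = 1.8 + 0.3·67 = 21.9; e = 24.9 − 21.9 = 3
x=71: ŷ = 1.8 + 0.3·71 = 23.1; e = 21.6 − 23.1 = -1.5
x=91: ŷ = 1.8 + 0.3·91 = 29.1; e = 28.6 − 29.1 = -0.5
SSE = 1 + 2.25 + 1 + 2.25 + 6.25 + 2.25 + 9 + 2.25 + 0.25 = 26.5
s = √(26.5/7) = √3.78571 ≈ 1.9457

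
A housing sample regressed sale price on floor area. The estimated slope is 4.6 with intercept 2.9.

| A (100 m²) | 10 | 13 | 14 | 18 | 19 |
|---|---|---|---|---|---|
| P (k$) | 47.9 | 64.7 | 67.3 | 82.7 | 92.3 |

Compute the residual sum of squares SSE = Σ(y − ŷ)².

SSE = 18

A=10: ŷ = 2.9 + 4.6·10 = 48.9; e = 47.9 − 48.9 = -1
A=13: ŷ = 2.9 + 4.6·13 = 62.7; e = 64.7 − 62.7 = 2
A=14: ŷ = 2.9 + 4.6·14 = 67.3; e = 67.3 − 67.3 = 0
A=18: ŷ = 2.9 + 4.6·18 = 85.7; e = 82.7 − 85.7 = -3
A=19: ŷ = 2.9 + 4.6·19 = 90.3; e = 92.3 − 90.3 = 2
SSE = 1 + 4 + 0 + 9 + 4 = 18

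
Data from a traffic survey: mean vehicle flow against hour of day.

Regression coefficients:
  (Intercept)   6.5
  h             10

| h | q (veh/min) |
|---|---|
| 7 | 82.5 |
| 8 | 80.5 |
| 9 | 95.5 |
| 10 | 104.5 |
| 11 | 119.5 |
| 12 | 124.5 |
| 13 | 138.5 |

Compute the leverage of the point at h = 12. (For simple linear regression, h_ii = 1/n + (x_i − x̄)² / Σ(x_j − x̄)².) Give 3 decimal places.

h = 0.286

h̄ = (7 + 8 + 9 + 10 + 11 + 12 + 13)/7 = 10
Σ(h − h̄)² = 9 + 4 + 1 + 0 + 1 + 4 + 9 = 28
h = 1/7 + (2)²/28 = 0.142857 + 0.142857 = 0.286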